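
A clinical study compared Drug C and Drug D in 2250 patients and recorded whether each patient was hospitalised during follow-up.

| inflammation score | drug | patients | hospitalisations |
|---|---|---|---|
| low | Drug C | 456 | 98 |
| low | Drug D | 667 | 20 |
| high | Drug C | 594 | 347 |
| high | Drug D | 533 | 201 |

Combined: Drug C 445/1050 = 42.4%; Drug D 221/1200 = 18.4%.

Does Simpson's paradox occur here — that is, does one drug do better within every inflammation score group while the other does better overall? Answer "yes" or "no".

Within each inflammation score level (low 21.5% vs 3.0%; high 58.4% vs 37.7%), Drug D has the lower rate every time. Pooled: 42.4% vs 18.4% — Drug D has the lower rate overall. They agree.

no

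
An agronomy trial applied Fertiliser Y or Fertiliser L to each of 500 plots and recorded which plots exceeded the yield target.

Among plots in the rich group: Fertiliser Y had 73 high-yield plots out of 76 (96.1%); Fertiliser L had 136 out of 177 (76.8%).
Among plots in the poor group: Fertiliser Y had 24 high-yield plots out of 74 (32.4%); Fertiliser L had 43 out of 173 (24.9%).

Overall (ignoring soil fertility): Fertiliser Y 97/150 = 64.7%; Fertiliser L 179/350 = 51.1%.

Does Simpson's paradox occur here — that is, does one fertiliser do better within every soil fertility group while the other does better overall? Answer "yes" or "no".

no

Within each soil fertility level (rich 96.1% vs 76.8%; poor 32.4% vs 24.9%), Fertiliser Y has the higher rate every time. Pooled: 64.7% vs 51.1% — Fertiliser Y has the higher rate overall. They agree.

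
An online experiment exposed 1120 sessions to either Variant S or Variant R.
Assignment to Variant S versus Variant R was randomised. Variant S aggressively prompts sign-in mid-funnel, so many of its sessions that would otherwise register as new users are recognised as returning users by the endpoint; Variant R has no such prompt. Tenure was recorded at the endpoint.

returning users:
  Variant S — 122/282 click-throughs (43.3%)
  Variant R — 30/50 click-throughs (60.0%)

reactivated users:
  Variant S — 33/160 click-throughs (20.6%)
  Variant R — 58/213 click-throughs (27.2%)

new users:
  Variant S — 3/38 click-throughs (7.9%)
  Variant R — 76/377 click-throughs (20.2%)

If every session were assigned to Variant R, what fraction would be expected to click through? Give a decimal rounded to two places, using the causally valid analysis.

Within every user tenure level Variant R has the higher rate, yet pooled Variant S does — Simpson's reversal.
The distribution of user tenure is itself part of what the variant does — it is an intermediate outcome. Holding it fixed would remove that part of the effect; the total effect is the pooled difference.
So P(outcome | do(Variant R)) is just the pooled rate for Variant R: 164/640 = 0.256.

0.26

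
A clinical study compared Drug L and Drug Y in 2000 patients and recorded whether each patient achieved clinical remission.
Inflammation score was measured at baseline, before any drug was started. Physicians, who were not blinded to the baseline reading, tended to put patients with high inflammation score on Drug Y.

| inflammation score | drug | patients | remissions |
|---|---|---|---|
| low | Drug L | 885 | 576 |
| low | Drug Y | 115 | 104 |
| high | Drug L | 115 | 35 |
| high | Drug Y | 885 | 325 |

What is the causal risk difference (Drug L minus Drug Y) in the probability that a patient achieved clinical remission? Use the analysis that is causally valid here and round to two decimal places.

-0.16

Nothing the drug does changes inflammation score; the imbalance is an allocation artefact. With inflammation score also predicting the outcome, the pooled figure is confounded, and the within-stratum comparison is the causal one.
Adjusting over the population distribution of inflammation score: 0.500·(0.651−0.904) + 0.500·(0.304−0.367) = -0.158.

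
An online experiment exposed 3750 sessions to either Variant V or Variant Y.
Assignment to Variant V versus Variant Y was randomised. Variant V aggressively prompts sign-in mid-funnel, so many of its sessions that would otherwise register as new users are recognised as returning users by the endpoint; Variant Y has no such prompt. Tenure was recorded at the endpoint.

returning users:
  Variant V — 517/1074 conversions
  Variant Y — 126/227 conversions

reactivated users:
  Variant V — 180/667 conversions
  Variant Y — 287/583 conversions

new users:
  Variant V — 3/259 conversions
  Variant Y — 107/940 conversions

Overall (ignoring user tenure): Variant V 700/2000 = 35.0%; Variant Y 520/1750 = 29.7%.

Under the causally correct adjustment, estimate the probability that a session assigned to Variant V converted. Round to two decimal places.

0.35

The distribution of user tenure is itself part of what the variant does — it is an intermediate outcome. Holding it fixed would remove that part of the effect; the total effect is the pooled difference.
So P(outcome | do(Variant V)) is just the pooled rate for Variant V: 700/2000 = 0.350.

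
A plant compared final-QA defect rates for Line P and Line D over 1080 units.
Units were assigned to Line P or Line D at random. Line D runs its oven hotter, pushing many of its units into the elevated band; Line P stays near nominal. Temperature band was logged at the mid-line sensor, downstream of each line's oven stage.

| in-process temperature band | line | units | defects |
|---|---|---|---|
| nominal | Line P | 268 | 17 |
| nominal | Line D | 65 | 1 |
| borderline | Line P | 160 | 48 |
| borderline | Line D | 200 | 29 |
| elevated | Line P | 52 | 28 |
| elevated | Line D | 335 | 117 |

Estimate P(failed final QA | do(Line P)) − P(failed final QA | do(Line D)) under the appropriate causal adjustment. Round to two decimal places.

-0.05

The in-process temperature band-specific comparison favours Line D throughout, but the pooled figures favour Line P. The question is whether to condition on in-process temperature band.
In-process temperature band is recorded after the line and is itself shifted by it — it sits on the causal path from line to outcome. Conditioning on a mediator would strip out part of the effect we want; the pooled comparison gives the total causal effect.
The causal difference is the pooled difference: 0.194 − 0.245 = -0.051.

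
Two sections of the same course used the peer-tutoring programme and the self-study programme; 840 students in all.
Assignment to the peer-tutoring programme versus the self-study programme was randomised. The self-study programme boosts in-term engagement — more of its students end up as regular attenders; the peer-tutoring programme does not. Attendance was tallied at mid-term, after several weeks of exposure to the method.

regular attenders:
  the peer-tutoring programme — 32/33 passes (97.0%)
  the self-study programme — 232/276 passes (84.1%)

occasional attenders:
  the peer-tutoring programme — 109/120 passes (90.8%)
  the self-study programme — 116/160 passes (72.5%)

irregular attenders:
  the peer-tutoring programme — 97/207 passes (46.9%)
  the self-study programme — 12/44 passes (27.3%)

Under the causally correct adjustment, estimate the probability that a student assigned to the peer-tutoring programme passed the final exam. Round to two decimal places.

0.66

The mid-term attendance-specific comparison favours the peer-tutoring programme throughout, but the pooled figures favour the self-study programme. The question is whether to condition on mid-term attendance.
Stratifying would compare teaching methods among students the teaching methods themselves sorted into mid-term attendance groups — a form of selection on an intermediate. The unconditioned pooled rates give the total causal effect.
So P(outcome | do(the peer-tutoring programme)) is just the pooled rate for the peer-tutoring programme: 238/360 = 0.661.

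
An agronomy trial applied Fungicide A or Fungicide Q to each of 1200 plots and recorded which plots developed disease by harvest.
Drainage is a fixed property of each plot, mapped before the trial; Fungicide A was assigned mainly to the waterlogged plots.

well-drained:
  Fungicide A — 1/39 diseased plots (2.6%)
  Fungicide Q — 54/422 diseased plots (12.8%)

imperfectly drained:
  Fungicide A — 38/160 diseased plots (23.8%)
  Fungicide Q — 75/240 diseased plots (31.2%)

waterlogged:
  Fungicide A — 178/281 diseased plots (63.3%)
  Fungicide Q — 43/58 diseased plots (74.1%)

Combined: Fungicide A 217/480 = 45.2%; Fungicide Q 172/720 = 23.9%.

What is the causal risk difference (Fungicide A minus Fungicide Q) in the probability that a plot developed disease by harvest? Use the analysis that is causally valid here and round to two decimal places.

-0.09

Within every field drainage level Fungicide A has the lower rate, yet pooled Fungicide Q does — Simpson's reversal.
Field drainage satisfies the back-door criterion: it is not a descendant of the fungicide, and it blocks the spurious path from fungicide to outcome. Adjusting for it (i.e., using the within-field drainage rates) gives the causal effect.
Adjusting over the population distribution of field drainage: 0.384·(0.026−0.128) + 0.333·(0.237−0.312) + 0.282·(0.633−0.741) = -0.095.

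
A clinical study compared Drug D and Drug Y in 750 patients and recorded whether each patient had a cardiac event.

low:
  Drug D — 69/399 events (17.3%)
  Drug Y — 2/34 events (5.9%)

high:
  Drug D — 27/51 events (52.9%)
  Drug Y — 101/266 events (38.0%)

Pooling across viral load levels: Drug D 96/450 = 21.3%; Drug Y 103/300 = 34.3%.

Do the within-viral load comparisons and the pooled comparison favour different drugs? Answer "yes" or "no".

Within each viral load level (low 17.3% vs 5.9%; high 52.9% vs 38.0%), Drug Y has the lower rate every time. Pooled: 21.3% vs 34.3% — Drug D has the lower rate overall. The two comparisons disagree.

yes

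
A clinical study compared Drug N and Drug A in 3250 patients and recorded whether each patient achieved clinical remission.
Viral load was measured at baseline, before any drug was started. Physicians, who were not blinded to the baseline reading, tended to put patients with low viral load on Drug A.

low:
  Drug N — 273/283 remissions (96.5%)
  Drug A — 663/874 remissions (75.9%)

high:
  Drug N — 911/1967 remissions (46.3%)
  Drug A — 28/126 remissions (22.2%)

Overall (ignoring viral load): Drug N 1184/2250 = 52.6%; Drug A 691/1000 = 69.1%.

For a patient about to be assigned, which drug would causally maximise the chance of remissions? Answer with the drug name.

The stratified and pooled comparisons disagree (Drug N wins within each viral load; Drug A wins overall), so the answer turns on the causal role of viral load.
The imbalance in viral load arose from how patients were allocated, not from anything the drug did; and viral load independently affects the outcome. The pooled gap is confounded — condition on viral load.
Within each level — low: 96.5% vs 75.9%; high: 46.3% vs 22.2% — Drug N is higher every time.

Drug N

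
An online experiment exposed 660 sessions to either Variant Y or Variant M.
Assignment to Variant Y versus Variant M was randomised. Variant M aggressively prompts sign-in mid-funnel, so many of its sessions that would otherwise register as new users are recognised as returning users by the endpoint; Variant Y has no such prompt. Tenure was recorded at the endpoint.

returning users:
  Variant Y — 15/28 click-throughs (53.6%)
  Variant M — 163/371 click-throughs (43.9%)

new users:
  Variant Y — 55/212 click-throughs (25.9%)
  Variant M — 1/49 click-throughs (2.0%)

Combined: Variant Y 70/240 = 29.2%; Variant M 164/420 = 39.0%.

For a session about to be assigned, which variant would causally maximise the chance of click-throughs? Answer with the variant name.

Variant M

User tenure here is a post-treatment variable shaped by the variant; conditioning on it would introduce bias rather than remove it. The overall comparison is the causal one.
Pooled: Variant Y 29.2% vs Variant M 39.0%; Variant M is higher overall.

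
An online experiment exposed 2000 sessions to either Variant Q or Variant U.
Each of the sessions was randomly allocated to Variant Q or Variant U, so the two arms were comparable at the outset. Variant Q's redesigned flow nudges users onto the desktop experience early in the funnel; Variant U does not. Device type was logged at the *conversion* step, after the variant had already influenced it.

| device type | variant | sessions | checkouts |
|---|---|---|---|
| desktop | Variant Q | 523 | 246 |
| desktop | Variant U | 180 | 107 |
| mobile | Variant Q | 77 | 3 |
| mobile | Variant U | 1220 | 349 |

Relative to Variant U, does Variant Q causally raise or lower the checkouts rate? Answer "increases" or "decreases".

increases

Device type is recorded after the variant and is itself shifted by it — it sits on the causal path from variant to outcome. Conditioning on a mediator would strip out part of the effect we want; the pooled comparison gives the total causal effect.
Pooled: Variant Q 41.5% vs Variant U 32.6%; Variant Q is higher overall.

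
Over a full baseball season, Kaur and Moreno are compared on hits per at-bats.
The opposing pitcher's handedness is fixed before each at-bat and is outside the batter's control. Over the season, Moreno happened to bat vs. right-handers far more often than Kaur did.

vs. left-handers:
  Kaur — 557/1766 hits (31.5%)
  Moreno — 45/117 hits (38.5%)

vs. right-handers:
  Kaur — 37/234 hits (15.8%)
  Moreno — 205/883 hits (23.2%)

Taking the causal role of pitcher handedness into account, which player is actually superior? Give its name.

Pitcher handedness satisfies the back-door criterion: it is not a descendant of the player, and it blocks the spurious path from player to outcome. Adjusting for it (i.e., using the within-pitcher handedness rates) gives the causal effect.
Within each level — vs. left-handers: 31.5% vs 38.5%; vs. right-handers: 15.8% vs 23.2% — Moreno is higher every time.

Moreno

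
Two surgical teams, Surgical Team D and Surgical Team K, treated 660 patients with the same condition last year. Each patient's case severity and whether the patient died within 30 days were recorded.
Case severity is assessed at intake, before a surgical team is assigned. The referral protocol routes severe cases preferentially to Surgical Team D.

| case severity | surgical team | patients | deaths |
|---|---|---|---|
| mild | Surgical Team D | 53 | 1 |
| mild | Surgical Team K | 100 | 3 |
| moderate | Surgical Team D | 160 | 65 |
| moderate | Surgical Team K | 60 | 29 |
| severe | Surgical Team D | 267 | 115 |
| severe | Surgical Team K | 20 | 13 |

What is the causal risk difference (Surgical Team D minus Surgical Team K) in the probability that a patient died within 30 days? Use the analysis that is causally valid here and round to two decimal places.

The stratified and pooled comparisons disagree (Surgical Team D wins within each case severity; Surgical Team K wins overall), so the answer turns on the causal role of case severity.
Case severity differs across surgical teams for reasons unrelated to any effect of the surgical team itself, and it separately predicts the outcome — a classic confounder. We must compare within case severity levels.
Adjusting over the population distribution of case severity: 0.232·(0.019−0.030) + 0.333·(0.406−0.483) + 0.435·(0.431−0.650) = -0.124.

-0.12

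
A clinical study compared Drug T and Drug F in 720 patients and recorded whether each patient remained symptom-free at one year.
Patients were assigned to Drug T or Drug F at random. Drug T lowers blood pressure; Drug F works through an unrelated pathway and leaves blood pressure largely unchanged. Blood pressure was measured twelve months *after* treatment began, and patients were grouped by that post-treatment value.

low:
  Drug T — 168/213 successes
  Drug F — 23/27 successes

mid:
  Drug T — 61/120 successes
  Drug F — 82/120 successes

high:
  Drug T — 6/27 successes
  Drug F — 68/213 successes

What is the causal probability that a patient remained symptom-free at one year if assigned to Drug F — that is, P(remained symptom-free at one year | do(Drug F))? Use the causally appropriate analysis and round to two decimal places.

0.48

Within every blood pressure level Drug F has the higher rate, yet pooled Drug T does — Simpson's reversal.
Because the drug influences blood pressure, blood pressure is a post-treatment mediator, not a confounder. Stratifying on it would bias the estimate; the causal effect is the crude pooled difference.
So P(outcome | do(Drug F)) is just the pooled rate for Drug F: 173/360 = 0.481.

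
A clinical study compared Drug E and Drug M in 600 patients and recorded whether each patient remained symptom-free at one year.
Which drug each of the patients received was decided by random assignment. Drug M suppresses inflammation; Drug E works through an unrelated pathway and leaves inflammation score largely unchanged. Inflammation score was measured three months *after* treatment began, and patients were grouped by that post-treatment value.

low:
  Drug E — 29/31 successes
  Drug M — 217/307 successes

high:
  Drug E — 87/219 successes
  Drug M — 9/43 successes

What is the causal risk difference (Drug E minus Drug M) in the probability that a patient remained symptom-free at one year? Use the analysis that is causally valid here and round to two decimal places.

Inflammation score lies on the pathway drug → inflammation score → outcome, so adjusting for it blocks the indirect effect. For the total causal effect of drug, use the unadjusted pooled rates.
The causal difference is the pooled difference: 0.464 − 0.646 = -0.182.

-0.18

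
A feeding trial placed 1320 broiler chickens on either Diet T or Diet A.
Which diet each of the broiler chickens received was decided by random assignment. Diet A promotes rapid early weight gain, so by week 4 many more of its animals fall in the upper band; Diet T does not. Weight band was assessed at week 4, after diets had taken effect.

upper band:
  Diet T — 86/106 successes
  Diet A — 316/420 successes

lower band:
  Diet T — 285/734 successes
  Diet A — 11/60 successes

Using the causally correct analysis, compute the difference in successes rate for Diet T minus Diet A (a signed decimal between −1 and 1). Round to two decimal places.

-0.24

The stratified and pooled comparisons disagree (Diet T wins within each week-4 weight band; Diet A wins overall), so the answer turns on the causal role of week-4 weight band.
Week-4 weight band here is a post-treatment variable shaped by the diet; conditioning on it would introduce bias rather than remove it. The overall comparison is the causal one.
The causal difference is the pooled difference: 0.442 − 0.681 = -0.240.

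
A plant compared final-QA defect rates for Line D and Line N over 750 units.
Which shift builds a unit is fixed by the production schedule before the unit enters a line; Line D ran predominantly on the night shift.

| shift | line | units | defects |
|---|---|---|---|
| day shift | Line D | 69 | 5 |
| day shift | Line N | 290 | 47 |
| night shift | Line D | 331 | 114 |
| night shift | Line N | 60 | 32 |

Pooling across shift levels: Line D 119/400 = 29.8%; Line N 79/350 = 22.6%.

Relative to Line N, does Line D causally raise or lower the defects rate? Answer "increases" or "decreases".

Shift is set before the line has any effect — it is not caused by the line — and it independently drives the outcome. That makes it a confounder, so the causal comparison is within shift levels.
Within each level — day shift: 7.2% vs 16.2%; night shift: 34.4% vs 53.3% — Line D is lower every time.

decreases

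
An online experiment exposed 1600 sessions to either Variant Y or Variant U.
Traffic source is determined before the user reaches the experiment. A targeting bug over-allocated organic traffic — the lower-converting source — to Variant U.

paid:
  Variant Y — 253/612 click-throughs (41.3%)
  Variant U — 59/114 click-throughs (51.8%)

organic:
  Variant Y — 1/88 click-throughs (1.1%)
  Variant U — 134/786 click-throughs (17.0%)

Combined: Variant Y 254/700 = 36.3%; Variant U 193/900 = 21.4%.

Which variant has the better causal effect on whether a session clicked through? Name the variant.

The traffic source-specific comparison favours Variant U throughout, but the pooled figures favour Variant Y. The question is whether to condition on traffic source.
Traffic source is set before the variant has any effect — it is not caused by the variant — and it independently drives the outcome. That makes it a confounder, so the causal comparison is within traffic source levels.
Within each level — paid: 41.3% vs 51.8%; organic: 1.1% vs 17.0% — Variant U is higher every time.

Variant U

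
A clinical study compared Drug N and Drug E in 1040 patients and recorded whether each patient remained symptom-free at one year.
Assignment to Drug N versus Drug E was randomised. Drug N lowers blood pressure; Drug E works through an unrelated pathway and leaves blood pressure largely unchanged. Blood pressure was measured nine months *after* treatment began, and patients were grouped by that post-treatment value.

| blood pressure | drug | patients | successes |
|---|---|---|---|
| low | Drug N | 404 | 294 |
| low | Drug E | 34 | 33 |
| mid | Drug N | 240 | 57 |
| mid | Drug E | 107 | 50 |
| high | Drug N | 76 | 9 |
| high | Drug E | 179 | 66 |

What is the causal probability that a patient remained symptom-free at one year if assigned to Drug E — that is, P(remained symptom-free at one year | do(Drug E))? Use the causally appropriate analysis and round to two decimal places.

Because the drug influences blood pressure, blood pressure is a post-treatment mediator, not a confounder. Stratifying on it would bias the estimate; the causal effect is the crude pooled difference.
So P(outcome | do(Drug E)) is just the pooled rate for Drug E: 149/320 = 0.466.

0.47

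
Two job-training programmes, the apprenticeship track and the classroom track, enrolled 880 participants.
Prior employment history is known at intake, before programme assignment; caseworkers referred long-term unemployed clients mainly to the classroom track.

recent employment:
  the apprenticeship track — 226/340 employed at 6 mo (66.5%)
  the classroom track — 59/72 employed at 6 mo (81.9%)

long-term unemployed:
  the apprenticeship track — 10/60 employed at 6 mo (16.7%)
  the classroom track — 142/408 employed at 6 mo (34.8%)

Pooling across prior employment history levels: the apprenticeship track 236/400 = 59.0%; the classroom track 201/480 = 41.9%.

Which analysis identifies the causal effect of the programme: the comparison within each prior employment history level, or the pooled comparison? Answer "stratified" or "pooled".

Prior employment history is set before the programme has any effect — it is not caused by the programme — and it independently drives the outcome. That makes it a confounder, so the causal comparison is within prior employment history levels.
Within each level — recent employment: 66.5% vs 81.9%; long-term unemployed: 16.7% vs 34.8% — the classroom track is higher every time.

stratified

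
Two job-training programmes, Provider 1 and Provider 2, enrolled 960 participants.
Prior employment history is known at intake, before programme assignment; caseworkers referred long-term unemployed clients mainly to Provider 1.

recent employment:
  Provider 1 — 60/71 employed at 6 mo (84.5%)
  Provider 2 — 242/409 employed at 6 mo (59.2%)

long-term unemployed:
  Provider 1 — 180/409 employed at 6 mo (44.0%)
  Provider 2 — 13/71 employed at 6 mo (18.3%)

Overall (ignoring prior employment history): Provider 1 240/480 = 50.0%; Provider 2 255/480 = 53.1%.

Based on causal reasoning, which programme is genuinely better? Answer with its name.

Provider 1

Within every prior employment history level Provider 1 has the higher rate, yet pooled Provider 2 does — Simpson's reversal.
Nothing the programme does changes prior employment history; the imbalance is an allocation artefact. With prior employment history also predicting the outcome, the pooled figure is confounded, and the within-stratum comparison is the causal one.
Within each level — recent employment: 84.5% vs 59.2%; long-term unemployed: 44.0% vs 18.3% — Provider 1 is higher every time.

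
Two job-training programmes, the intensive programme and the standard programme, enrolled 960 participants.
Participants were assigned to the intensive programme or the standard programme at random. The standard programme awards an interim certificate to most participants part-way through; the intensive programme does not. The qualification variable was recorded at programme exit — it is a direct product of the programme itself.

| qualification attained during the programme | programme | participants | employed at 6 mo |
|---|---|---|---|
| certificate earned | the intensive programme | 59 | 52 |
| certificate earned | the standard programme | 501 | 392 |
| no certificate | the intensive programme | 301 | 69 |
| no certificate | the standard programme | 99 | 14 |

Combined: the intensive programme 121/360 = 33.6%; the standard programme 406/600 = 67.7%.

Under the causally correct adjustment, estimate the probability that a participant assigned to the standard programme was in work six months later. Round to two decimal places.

0.68

Qualification attained during the programme lies on the pathway programme → qualification attained during the programme → outcome, so adjusting for it blocks the indirect effect. For the total causal effect of programme, use the unadjusted pooled rates.
So P(outcome | do(the standard programme)) is just the pooled rate for the standard programme: 406/600 = 0.677.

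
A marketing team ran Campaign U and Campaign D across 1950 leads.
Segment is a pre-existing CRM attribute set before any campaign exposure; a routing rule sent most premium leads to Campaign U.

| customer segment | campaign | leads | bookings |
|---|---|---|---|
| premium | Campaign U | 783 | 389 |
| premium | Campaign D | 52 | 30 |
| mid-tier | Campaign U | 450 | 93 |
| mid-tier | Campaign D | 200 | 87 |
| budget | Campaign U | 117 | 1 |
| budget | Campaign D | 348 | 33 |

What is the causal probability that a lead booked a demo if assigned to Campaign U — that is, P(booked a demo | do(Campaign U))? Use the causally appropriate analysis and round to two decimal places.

The imbalance in customer segment arose from how leads were allocated, not from anything the campaign did; and customer segment independently affects the outcome. The pooled gap is confounded — condition on customer segment.
Standardising Campaign U to the population customer segment mix: 0.428·389/783 + 0.333·93/450 + 0.238·1/117 = 0.284.

0.28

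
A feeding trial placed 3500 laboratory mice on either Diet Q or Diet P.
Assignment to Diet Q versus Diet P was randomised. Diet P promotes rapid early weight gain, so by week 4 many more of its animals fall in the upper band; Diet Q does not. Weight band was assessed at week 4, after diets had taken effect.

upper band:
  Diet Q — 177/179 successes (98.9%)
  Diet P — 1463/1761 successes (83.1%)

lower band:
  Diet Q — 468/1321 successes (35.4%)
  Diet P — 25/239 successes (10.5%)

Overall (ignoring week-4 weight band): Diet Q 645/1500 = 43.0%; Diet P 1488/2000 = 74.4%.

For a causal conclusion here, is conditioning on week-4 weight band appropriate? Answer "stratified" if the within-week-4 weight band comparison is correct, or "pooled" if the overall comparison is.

The stratified and pooled comparisons disagree (Diet Q wins within each week-4 weight band; Diet P wins overall), so the answer turns on the causal role of week-4 weight band.
Week-4 weight band is recorded after the diet and is itself shifted by it — it sits on the causal path from diet to outcome. Conditioning on a mediator would strip out part of the effect we want; the pooled comparison gives the total causal effect.
Pooled: Diet Q 43.0% vs Diet P 74.4%; Diet P is higher overall.

pooled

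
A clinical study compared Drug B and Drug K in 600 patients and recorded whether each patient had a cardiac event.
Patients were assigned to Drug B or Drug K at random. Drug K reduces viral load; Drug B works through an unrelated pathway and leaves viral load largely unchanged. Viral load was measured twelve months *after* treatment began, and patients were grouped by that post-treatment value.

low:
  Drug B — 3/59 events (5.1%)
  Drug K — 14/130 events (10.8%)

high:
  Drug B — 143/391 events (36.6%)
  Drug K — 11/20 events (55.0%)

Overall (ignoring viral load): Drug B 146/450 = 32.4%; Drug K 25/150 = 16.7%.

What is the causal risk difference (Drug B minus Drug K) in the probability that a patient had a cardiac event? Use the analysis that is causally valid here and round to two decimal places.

Viral load is recorded after the drug and is itself shifted by it — it sits on the causal path from drug to outcome. Conditioning on a mediator would strip out part of the effect we want; the pooled comparison gives the total causal effect.
The causal difference is the pooled difference: 0.324 − 0.167 = +0.158.

+0.16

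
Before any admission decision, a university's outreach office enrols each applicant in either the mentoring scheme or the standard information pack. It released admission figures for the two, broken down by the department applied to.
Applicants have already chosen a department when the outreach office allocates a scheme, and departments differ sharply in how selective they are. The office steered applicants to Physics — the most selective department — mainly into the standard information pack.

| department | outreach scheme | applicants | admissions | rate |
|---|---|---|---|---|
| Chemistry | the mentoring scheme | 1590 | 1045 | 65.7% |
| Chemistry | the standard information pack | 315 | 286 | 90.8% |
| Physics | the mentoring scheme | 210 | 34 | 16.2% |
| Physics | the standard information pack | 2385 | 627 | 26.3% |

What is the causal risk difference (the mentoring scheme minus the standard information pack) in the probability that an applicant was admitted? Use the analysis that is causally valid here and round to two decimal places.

-0.16

Department differs across outreach schemes for reasons unrelated to any effect of the outreach scheme itself, and it separately predicts the outcome — a classic confounder. We must compare within department levels.
Adjusting over the population distribution of department: 0.423·(0.657−0.908) + 0.577·(0.162−0.263) = -0.164.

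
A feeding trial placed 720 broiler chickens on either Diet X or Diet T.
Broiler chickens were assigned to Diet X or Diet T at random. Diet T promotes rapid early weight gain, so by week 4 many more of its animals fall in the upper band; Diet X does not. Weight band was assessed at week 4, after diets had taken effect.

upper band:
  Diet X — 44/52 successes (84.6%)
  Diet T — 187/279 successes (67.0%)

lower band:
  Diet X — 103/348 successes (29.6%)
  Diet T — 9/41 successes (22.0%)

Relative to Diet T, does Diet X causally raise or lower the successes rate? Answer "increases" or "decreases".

decreases

Week-4 weight band is recorded after the diet and is itself shifted by it — it sits on the causal path from diet to outcome. Conditioning on a mediator would strip out part of the effect we want; the pooled comparison gives the total causal effect.
Pooled: Diet X 36.8% vs Diet T 61.3%; Diet T is higher overall.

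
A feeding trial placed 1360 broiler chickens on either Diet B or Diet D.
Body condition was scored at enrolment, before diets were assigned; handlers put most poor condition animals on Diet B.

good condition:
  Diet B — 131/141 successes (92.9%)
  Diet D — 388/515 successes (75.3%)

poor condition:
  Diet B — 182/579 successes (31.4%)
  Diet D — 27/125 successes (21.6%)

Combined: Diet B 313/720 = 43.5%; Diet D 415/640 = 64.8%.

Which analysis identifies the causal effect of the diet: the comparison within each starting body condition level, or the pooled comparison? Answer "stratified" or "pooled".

Diet B is higher inside every starting body condition stratum but Diet D is higher in aggregate. Whether to stratify depends on how starting body condition relates to the diet.
Here starting body condition is a common cause — it drives both which diet a case falls under and the outcome. The crude comparison mixes populations; the stratum-specific rates are the causally relevant ones.
Within each level — good condition: 92.9% vs 75.3%; poor condition: 31.4% vs 21.6% — Diet B is higher every time.

stratified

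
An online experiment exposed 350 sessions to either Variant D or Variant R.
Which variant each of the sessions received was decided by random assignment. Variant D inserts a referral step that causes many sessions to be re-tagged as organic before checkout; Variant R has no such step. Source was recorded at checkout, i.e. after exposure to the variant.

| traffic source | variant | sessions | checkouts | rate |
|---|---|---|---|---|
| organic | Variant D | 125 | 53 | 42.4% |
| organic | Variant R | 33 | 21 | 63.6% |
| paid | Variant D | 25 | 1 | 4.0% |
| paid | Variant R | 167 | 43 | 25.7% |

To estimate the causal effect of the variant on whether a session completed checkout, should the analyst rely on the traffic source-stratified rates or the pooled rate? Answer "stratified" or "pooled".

Within every traffic source level Variant R has the higher rate, yet pooled Variant D does — Simpson's reversal.
Because the variant influences traffic source, traffic source is a post-treatment mediator, not a confounder. Stratifying on it would bias the estimate; the causal effect is the crude pooled difference.
Pooled: Variant D 36.0% vs Variant R 32.0%; Variant D is higher overall.

pooled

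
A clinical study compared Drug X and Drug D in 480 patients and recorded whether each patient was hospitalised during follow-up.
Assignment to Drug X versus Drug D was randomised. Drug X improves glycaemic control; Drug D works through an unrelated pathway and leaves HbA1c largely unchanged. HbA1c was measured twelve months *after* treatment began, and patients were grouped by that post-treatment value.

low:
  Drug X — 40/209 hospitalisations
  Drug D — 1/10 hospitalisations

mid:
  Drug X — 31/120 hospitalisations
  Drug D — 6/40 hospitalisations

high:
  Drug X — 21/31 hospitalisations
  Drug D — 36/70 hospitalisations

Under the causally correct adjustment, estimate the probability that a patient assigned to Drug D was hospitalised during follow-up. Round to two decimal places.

Within every HbA1c level Drug D has the lower rate, yet pooled Drug X does — Simpson's reversal.
Stratifying would compare drugs among patients the drugs themselves sorted into HbA1c groups — a form of selection on an intermediate. The unconditioned pooled rates give the total causal effect.
So P(outcome | do(Drug D)) is just the pooled rate for Drug D: 43/120 = 0.358.

0.36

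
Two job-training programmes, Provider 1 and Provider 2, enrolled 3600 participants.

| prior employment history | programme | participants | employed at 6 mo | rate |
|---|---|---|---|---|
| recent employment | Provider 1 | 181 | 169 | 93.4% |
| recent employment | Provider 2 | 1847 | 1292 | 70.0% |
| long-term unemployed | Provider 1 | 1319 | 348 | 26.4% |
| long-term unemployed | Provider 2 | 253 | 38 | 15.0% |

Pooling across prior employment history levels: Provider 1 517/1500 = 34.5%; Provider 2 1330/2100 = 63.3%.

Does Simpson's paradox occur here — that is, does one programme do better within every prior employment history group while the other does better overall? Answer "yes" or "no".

Within each prior employment history level (recent employment 93.4% vs 70.0%; long-term unemployed 26.4% vs 15.0%), Provider 1 has the higher rate every time. Pooled: 34.5% vs 63.3% — Provider 2 has the higher rate overall. The two comparisons disagree.

yes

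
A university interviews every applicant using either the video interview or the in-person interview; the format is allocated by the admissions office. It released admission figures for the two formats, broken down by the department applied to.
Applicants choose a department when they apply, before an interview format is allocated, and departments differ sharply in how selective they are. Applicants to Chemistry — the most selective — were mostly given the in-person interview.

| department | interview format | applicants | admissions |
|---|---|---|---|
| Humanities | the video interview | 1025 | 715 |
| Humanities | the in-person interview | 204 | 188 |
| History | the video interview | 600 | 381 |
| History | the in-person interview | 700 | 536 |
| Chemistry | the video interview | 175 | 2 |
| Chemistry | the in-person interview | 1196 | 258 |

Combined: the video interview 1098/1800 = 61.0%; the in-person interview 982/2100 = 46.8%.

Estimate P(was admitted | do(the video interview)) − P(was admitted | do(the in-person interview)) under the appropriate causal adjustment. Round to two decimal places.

The imbalance in department arose from how applicants were allocated, not from anything the interview format did; and department independently affects the outcome. The pooled gap is confounded — condition on department.
Adjusting over the population distribution of department: 0.315·(0.698−0.922) + 0.333·(0.635−0.766) + 0.352·(0.011−0.216) = -0.186.

-0.19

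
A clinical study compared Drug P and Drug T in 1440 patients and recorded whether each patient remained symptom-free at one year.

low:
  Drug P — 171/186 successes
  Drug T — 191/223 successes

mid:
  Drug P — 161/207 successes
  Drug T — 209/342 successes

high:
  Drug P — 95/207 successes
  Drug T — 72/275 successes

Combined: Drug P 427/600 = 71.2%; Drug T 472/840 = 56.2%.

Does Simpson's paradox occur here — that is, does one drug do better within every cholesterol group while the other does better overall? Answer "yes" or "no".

no

Within each cholesterol level (low 91.9% vs 85.7%; mid 77.8% vs 61.1%; high 45.9% vs 26.2%), Drug P has the higher rate every time. Pooled: 71.2% vs 56.2% — Drug P has the higher rate overall. They agree.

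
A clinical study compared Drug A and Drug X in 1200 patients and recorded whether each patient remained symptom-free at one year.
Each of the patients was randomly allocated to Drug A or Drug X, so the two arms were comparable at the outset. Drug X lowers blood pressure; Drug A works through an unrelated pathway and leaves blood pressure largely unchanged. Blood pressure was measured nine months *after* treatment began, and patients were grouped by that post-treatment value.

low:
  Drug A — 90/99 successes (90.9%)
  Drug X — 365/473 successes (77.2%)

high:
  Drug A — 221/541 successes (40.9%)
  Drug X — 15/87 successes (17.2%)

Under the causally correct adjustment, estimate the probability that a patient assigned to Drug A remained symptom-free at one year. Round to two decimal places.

0.49

The blood pressure-specific comparison favours Drug A throughout, but the pooled figures favour Drug X. The question is whether to condition on blood pressure.
Stratifying would compare drugs among patients the drugs themselves sorted into blood pressure groups — a form of selection on an intermediate. The unconditioned pooled rates give the total causal effect.
So P(outcome | do(Drug A)) is just the pooled rate for Drug A: 311/640 = 0.486.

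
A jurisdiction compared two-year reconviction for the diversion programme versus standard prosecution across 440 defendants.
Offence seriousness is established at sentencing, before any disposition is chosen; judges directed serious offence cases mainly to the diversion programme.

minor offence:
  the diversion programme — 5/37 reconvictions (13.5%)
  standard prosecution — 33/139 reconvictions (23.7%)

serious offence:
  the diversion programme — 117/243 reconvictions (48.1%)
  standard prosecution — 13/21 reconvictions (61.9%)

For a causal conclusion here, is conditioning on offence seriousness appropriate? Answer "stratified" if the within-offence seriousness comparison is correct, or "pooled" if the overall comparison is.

stratified

the diversion programme is lower inside every offence seriousness stratum but standard prosecution is lower in aggregate. Whether to stratify depends on how offence seriousness relates to the disposition.
Offence seriousness differs across dispositions for reasons unrelated to any effect of the disposition itself, and it separately predicts the outcome — a classic confounder. We must compare within offence seriousness levels.
Within each level — minor offence: 13.5% vs 23.7%; serious offence: 48.1% vs 61.9% — the diversion programme is lower every time.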